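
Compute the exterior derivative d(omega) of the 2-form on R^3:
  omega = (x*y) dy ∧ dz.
d(omega) = (y) dx ∧ dy ∧ dz

For a 2-form omega = sum_{i<j} g_{ij} dx_i ∧ dx_j, the exterior derivative is
  d(omega) = sum_{i<j} d(g_{ij}) ∧ dx_i ∧ dx_j = sum_{i<j, k} (∂g_{ij}/∂x_k) dx_k ∧ dx_i ∧ dx_j.
Expand each term, using dx_k ∧ dx_i ∧ dx_j = sgn(permutation) dx_{(a)} ∧ dx_{(b)} ∧ dx_{(c)} with (a < b < c) sorted:
  d(x*y) includes (∂/∂x)(x*y) dx = (y) dx, which multiplied by dy ∧ dz gives (y) dx ∧ dy ∧ dz
Collecting like 3-forms: d(omega) = (y) dx ∧ dy ∧ dz.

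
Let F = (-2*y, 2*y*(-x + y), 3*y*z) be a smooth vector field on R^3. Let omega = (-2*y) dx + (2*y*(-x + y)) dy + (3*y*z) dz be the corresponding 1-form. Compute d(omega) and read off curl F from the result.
d(omega) = (3*z) dy ∧ dz + (0) dz ∧ dx + (2 - 2*y) dx ∧ dy; curl F = (3*z, 0, 2 - 2*y)

d omega = sum_{i<j} (∂f_j/∂x_i - ∂f_i/∂x_j) dx_i ∧ dx_j. Under the identification (dy ∧ dz, dz ∧ dx, dx ∧ dy) ↔ (e_x, e_y, e_z), the coefficients are exactly the components of curl F. Compute:
  ∂R/∂y - ∂Q/∂z = (3*z) - (0) = 3*z
  ∂P/∂z - ∂R/∂x = (0) - (0) = 0
  ∂Q/∂x - ∂P/∂y = (-2*y) - (-2) = 2 - 2*y.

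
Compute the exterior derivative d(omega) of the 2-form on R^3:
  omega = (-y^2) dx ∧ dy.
d(omega) = 0

For a 2-form omega = sum_{i<j} g_{ij} dx_i ∧ dx_j, the exterior derivative is
  d(omega) = sum_{i<j} d(g_{ij}) ∧ dx_i ∧ dx_j = sum_{i<j, k} (∂g_{ij}/∂x_k) dx_k ∧ dx_i ∧ dx_j.
Expand each term, using dx_k ∧ dx_i ∧ dx_j = sgn(permutation) dx_{(a)} ∧ dx_{(b)} ∧ dx_{(c)} with (a < b < c) sorted:

Collecting like 3-forms: d(omega) = 0.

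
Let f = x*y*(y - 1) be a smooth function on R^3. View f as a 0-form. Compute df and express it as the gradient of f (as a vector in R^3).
df = (y*(y - 1)) dx + (x*(2*y - 1)) dy + (0) dz; grad f = (y*(y - 1), x*(2*y - 1), 0)

For a 0-form f, d f = (∂f/∂x) dx + (∂f/∂y) dy + (∂f/∂z) dz. The components of the vector representation are exactly the entries of grad f in Cartesian coordinates:
  ∂f/∂x = y*(y - 1)
  ∂f/∂y = x*(2*y - 1)
  ∂f/∂z = 0.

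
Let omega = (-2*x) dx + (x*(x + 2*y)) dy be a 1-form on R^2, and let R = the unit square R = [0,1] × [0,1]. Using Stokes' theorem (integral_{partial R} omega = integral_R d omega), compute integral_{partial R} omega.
integral_(partial R) omega = 2

Stokes: integral_partial_R omega = integral_R d omega with d omega = (∂Q/∂x - ∂P/∂y) dx ∧ dy.
  ∂Q/∂x = 2*x + 2*y
  ∂P/∂y = 0
  integrand = ∂Q/∂x - ∂P/∂y = 2*x + 2*y.
Integrating over R: integral_0^1 integral_0^1 (2*x + 2*y) dx dy = 2.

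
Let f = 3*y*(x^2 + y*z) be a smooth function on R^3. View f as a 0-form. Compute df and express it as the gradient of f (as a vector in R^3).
df = (6*x*y) dx + (3*x^2 + 6*y*z) dy + (3*y^2) dz; grad f = (6*x*y, 3*x^2 + 6*y*z, 3*y^2)

For a 0-form f, d f = (∂f/∂x) dx + (∂f/∂y) dy + (∂f/∂z) dz. The components of the vector representation are exactly the entries of grad f in Cartesian coordinates:
  ∂f/∂x = 6*x*y
  ∂f/∂y = 3*x^2 + 6*y*z
  ∂f/∂z = 3*y^2.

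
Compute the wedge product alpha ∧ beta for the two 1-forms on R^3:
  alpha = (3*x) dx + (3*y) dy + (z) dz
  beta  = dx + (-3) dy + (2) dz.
alpha ∧ beta = (-9*x - 3*y) dx ∧ dy + (6*x - z) dx ∧ dz + (6*y + 3*z) dy ∧ dz

Distribute the wedge, using dx_i ∧ dx_j = -dx_j ∧ dx_i and dx_i ∧ dx_i = 0. For each pair (i, j) with i < j, the coefficient of dx_i ∧ dx_j in alpha ∧ beta is (alpha_i * beta_j - alpha_j * beta_i). Collecting: alpha ∧ beta = (-9*x - 3*y) dx ∧ dy + (6*x - z) dx ∧ dz + (6*y + 3*z) dy ∧ dz.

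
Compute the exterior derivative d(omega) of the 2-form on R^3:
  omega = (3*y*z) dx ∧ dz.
d(omega) = (-3*z) dx ∧ dy ∧ dz

For a 2-form omega = sum_{i<j} g_{ij} dx_i ∧ dx_j, the exterior derivative is
  d(omega) = sum_{i<j} d(g_{ij}) ∧ dx_i ∧ dx_j = sum_{i<j, k} (∂g_{ij}/∂x_k) dx_k ∧ dx_i ∧ dx_j.
Expand each term, using dx_k ∧ dx_i ∧ dx_j = sgn(permutation) dx_{(a)} ∧ dx_{(b)} ∧ dx_{(c)} with (a < b < c) sorted:
  d(3*y*z) includes (∂/∂y)(3*y*z) dy = (3*z) dy, which multiplied by dx ∧ dz gives (-3*z) dx ∧ dy ∧ dz
Collecting like 3-forms: d(omega) = (-3*z) dx ∧ dy ∧ dz.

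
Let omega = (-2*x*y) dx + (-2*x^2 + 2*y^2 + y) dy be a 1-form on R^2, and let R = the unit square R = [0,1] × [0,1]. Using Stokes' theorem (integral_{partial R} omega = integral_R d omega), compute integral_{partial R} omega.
integral_(partial R) omega = -1

Stokes: integral_partial_R omega = integral_R d omega with d omega = (∂Q/∂x - ∂P/∂y) dx ∧ dy.
  ∂Q/∂x = -4*x
  ∂P/∂y = -2*x
  integrand = ∂Q/∂x - ∂P/∂y = -2*x.
Integrating over R: integral_0^1 integral_0^1 (-2*x) dx dy = -1.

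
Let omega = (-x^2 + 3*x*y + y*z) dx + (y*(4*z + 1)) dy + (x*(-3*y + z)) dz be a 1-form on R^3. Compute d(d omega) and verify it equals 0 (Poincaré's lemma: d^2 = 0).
d(d omega) = 0

Step 1: d omega = sum_{i<j} (∂f_j/∂x_i - ∂f_i/∂x_j) dx_i ∧ dx_j:
  coeff of dx ∧ dy: -3*x - z
  coeff of dx ∧ dz: -4*y + z
  coeff of dy ∧ dz: -3*x - 4*y
Step 2: Apply d again to each 2-form coefficient. The only possible 3-form in R^3 is dx ∧ dy ∧ dz, with coefficient
  ∂(coeff of dy∧dz)/∂x - ∂(coeff of dx∧dz)/∂y + ∂(coeff of dx∧dy)/∂z
  = ∂/∂x (-3*x - 4*y) - ∂/∂y (-4*y + z) + ∂/∂z (-3*x - z).
Each of these terms simplifies to sums of mixed partials that cancel in pairs. The result is 0 (by equality of mixed partials for smooth functions — Schwarz / Clairaut).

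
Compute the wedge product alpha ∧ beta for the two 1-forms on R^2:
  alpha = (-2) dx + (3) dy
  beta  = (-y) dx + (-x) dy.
alpha ∧ beta = (2*x + 3*y) dx ∧ dy

Distribute the wedge, using dx_i ∧ dx_j = -dx_j ∧ dx_i and dx_i ∧ dx_i = 0. For each pair (i, j) with i < j, the coefficient of dx_i ∧ dx_j in alpha ∧ beta is (alpha_i * beta_j - alpha_j * beta_i). Collecting: alpha ∧ beta = (2*x + 3*y) dx ∧ dy.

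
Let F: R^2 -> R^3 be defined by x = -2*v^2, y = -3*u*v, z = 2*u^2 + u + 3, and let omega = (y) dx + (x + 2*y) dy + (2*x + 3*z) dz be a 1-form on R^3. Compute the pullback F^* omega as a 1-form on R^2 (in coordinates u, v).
F^* omega = (24*u^3 + 18*u^2 + 2*u*v^2 + 39*u + 6*v^3 - 4*v^2 + 9) du + (18*u*v*(u + v)) dv

Using F^*(f dg) = (f ∘ F) d(g ∘ F), substitute each coordinate x_i by F_i(u, v) in f_i, and replace dx_i by d F_i = (∂F_i/∂u) du + (∂F_i/∂v) dv.
  For the x component: f_1(F) = -3*u*v; d F_1 = (0) du + (-4*v) dv
  For the y component: f_2(F) = 2*v*(-3*u - v); d F_2 = (-3*v) du + (-3*u) dv
  For the z component: f_3(F) = 6*u^2 + 3*u - 4*v^2 + 9; d F_3 = (4*u + 1) du + (0) dv
Combining and collecting du, dv coefficients:
  coeff of du: 24*u^3 + 18*u^2 + 2*u*v^2 + 39*u + 6*v^3 - 4*v^2 + 9
  coeff of dv: 18*u*v*(u + v)
F^* omega = (24*u^3 + 18*u^2 + 2*u*v^2 + 39*u + 6*v^3 - 4*v^2 + 9) du + (18*u*v*(u + v)) dv.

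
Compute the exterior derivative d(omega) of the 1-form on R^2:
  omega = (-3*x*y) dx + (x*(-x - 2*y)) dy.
d(omega) = (x - 2*y) dx ∧ dy

For a 1-form omega = sum_i f_i dx_i, the exterior derivative is
  d(omega) = sum_{i < j} (∂f_j/∂x_i - ∂f_i/∂x_j) dx_i ∧ dx_j.
  coefficient of dx ∧ dy: ∂f_2/∂x - ∂f_1/∂y = ∂(x*(-x - 2*y))/∂x - ∂(-3*x*y)/∂y = x - 2*y
Assembling: d(omega) = (x - 2*y) dx ∧ dy.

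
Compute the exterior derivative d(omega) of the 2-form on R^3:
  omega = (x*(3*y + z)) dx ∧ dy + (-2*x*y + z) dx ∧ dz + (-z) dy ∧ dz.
d(omega) = (3*x) dx ∧ dy ∧ dz

For a 2-form omega = sum_{i<j} g_{ij} dx_i ∧ dx_j, the exterior derivative is
  d(omega) = sum_{i<j} d(g_{ij}) ∧ dx_i ∧ dx_j = sum_{i<j, k} (∂g_{ij}/∂x_k) dx_k ∧ dx_i ∧ dx_j.
Expand each term, using dx_k ∧ dx_i ∧ dx_j = sgn(permutation) dx_{(a)} ∧ dx_{(b)} ∧ dx_{(c)} with (a < b < c) sorted:
  d(x*(3*y + z)) includes (∂/∂z)(x*(3*y + z)) dz = (x) dz, which multiplied by dx ∧ dy gives (x) dx ∧ dy ∧ dz
  d(-2*x*y + z) includes (∂/∂y)(-2*x*y + z) dy = (-2*x) dy, which multiplied by dx ∧ dz gives (2*x) dx ∧ dy ∧ dz
Collecting like 3-forms: d(omega) = (3*x) dx ∧ dy ∧ dz.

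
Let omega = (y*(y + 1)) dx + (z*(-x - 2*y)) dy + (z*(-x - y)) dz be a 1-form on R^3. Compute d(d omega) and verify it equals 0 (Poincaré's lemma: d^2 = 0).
d(d omega) = 0

Step 1: d omega = sum_{i<j} (∂f_j/∂x_i - ∂f_i/∂x_j) dx_i ∧ dx_j:
  coeff of dx ∧ dy: -2*y - z - 1
  coeff of dx ∧ dz: -z
  coeff of dy ∧ dz: x + 2*y - z
Step 2: Apply d again to each 2-form coefficient. The only possible 3-form in R^3 is dx ∧ dy ∧ dz, with coefficient
  ∂(coeff of dy∧dz)/∂x - ∂(coeff of dx∧dz)/∂y + ∂(coeff of dx∧dy)/∂z
  = ∂/∂x (x + 2*y - z) - ∂/∂y (-z) + ∂/∂z (-2*y - z - 1).
Each of these terms simplifies to sums of mixed partials that cancel in pairs. The result is 0 (by equality of mixed partials for smooth functions — Schwarz / Clairaut).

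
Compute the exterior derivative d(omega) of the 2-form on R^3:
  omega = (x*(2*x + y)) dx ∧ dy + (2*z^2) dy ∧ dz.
d(omega) = 0

For a 2-form omega = sum_{i<j} g_{ij} dx_i ∧ dx_j, the exterior derivative is
  d(omega) = sum_{i<j} d(g_{ij}) ∧ dx_i ∧ dx_j = sum_{i<j, k} (∂g_{ij}/∂x_k) dx_k ∧ dx_i ∧ dx_j.
Expand each term, using dx_k ∧ dx_i ∧ dx_j = sgn(permutation) dx_{(a)} ∧ dx_{(b)} ∧ dx_{(c)} with (a < b < c) sorted:

Collecting like 3-forms: d(omega) = 0.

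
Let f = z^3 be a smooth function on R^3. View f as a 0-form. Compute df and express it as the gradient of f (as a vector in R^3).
df = (0) dx + (0) dy + (3*z^2) dz; grad f = (0, 0, 3*z^2)

For a 0-form f, d f = (∂f/∂x) dx + (∂f/∂y) dy + (∂f/∂z) dz. The components of the vector representation are exactly the entries of grad f in Cartesian coordinates:
  ∂f/∂x = 0
  ∂f/∂y = 0
  ∂f/∂z = 3*z^2.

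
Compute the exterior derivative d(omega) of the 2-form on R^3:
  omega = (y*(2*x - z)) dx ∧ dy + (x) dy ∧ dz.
d(omega) = (1 - y) dx ∧ dy ∧ dz

For a 2-form omega = sum_{i<j} g_{ij} dx_i ∧ dx_j, the exterior derivative is
  d(omega) = sum_{i<j} d(g_{ij}) ∧ dx_i ∧ dx_j = sum_{i<j, k} (∂g_{ij}/∂x_k) dx_k ∧ dx_i ∧ dx_j.
Expand each term, using dx_k ∧ dx_i ∧ dx_j = sgn(permutation) dx_{(a)} ∧ dx_{(b)} ∧ dx_{(c)} with (a < b < c) sorted:
  d(y*(2*x - z)) includes (∂/∂z)(y*(2*x - z)) dz = (-y) dz, which multiplied by dx ∧ dy gives (-y) dx ∧ dy ∧ dz
  d(x) includes (∂/∂x)(x) dx = (1) dx, which multiplied by dy ∧ dz gives (1) dx ∧ dy ∧ dz
Collecting like 3-forms: d(omega) = (1 - y) dx ∧ dy ∧ dz.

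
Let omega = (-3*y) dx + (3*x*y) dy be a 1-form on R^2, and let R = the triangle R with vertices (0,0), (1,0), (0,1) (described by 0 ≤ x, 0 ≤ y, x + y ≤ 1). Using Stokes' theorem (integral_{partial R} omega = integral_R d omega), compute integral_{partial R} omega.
integral_(partial R) omega = 2

Stokes: integral_partial_R omega = integral_R d omega with d omega = (∂Q/∂x - ∂P/∂y) dx ∧ dy.
  ∂Q/∂x = 3*y
  ∂P/∂y = -3
  integrand = ∂Q/∂x - ∂P/∂y = 3*y + 3.
Integrating over R: integral_0^1 integral_0^{1-x} (3*y + 3) dy dx = 2.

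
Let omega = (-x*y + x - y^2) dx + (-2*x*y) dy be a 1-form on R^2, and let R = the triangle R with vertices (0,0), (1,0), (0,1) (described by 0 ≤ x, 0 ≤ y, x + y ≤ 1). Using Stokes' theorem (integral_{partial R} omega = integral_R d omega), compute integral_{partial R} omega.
integral_(partial R) omega = 1/6

Stokes: integral_partial_R omega = integral_R d omega with d omega = (∂Q/∂x - ∂P/∂y) dx ∧ dy.
  ∂Q/∂x = -2*y
  ∂P/∂y = -x - 2*y
  integrand = ∂Q/∂x - ∂P/∂y = x.
Integrating over R: integral_0^1 integral_0^{1-x} (x) dy dx = 1/6.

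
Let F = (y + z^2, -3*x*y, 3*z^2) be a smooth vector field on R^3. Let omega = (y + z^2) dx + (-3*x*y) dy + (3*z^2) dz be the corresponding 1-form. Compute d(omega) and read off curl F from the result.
d(omega) = (0) dy ∧ dz + (2*z) dz ∧ dx + (-3*y - 1) dx ∧ dy; curl F = (0, 2*z, -3*y - 1)

d omega = sum_{i<j} (∂f_j/∂x_i - ∂f_i/∂x_j) dx_i ∧ dx_j. Under the identification (dy ∧ dz, dz ∧ dx, dx ∧ dy) ↔ (e_x, e_y, e_z), the coefficients are exactly the components of curl F. Compute:
  ∂R/∂y - ∂Q/∂z = (0) - (0) = 0
  ∂P/∂z - ∂R/∂x = (2*z) - (0) = 2*z
  ∂Q/∂x - ∂P/∂y = (-3*y) - (1) = -3*y - 1.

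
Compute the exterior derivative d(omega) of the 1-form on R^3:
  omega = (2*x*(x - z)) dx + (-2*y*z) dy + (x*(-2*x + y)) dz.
d(omega) = (-2*x + y) dx ∧ dz + (x + 2*y) dy ∧ dz

For a 1-form omega = sum_i f_i dx_i, the exterior derivative is
  d(omega) = sum_{i < j} (∂f_j/∂x_i - ∂f_i/∂x_j) dx_i ∧ dx_j.
  coefficient of dx ∧ dz: ∂f_3/∂x - ∂f_1/∂z = ∂(x*(-2*x + y))/∂x - ∂(2*x*(x - z))/∂z = -2*x + y
  coefficient of dy ∧ dz: ∂f_3/∂y - ∂f_2/∂z = ∂(x*(-2*x + y))/∂y - ∂(-2*y*z)/∂z = x + 2*y
Assembling: d(omega) = (-2*x + y) dx ∧ dz + (x + 2*y) dy ∧ dz.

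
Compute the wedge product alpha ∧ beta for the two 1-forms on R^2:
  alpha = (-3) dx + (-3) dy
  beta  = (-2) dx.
alpha ∧ beta = (-6) dx ∧ dy

Distribute the wedge, using dx_i ∧ dx_j = -dx_j ∧ dx_i and dx_i ∧ dx_i = 0. For each pair (i, j) with i < j, the coefficient of dx_i ∧ dx_j in alpha ∧ beta is (alpha_i * beta_j - alpha_j * beta_i). Collecting: alpha ∧ beta = (-6) dx ∧ dy.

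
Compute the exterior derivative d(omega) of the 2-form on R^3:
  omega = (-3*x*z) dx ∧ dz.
d(omega) = 0

For a 2-form omega = sum_{i<j} g_{ij} dx_i ∧ dx_j, the exterior derivative is
  d(omega) = sum_{i<j} d(g_{ij}) ∧ dx_i ∧ dx_j = sum_{i<j, k} (∂g_{ij}/∂x_k) dx_k ∧ dx_i ∧ dx_j.
Expand each term, using dx_k ∧ dx_i ∧ dx_j = sgn(permutation) dx_{(a)} ∧ dx_{(b)} ∧ dx_{(c)} with (a < b < c) sorted:

Collecting like 3-forms: d(omega) = 0.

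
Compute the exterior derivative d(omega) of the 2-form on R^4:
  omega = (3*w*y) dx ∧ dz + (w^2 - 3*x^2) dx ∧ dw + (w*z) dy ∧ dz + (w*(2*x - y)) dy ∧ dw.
d(omega) = (-3*w) dx ∧ dy ∧ dz + (3*y) dx ∧ dz ∧ dw + (z) dy ∧ dz ∧ dw + (2*w) dx ∧ dy ∧ dw

For a 2-form omega = sum_{i<j} g_{ij} dx_i ∧ dx_j, the exterior derivative is
  d(omega) = sum_{i<j} d(g_{ij}) ∧ dx_i ∧ dx_j = sum_{i<j, k} (∂g_{ij}/∂x_k) dx_k ∧ dx_i ∧ dx_j.
Expand each term, using dx_k ∧ dx_i ∧ dx_j = sgn(permutation) dx_{(a)} ∧ dx_{(b)} ∧ dx_{(c)} with (a < b < c) sorted:
  d(3*w*y) includes (∂/∂y)(3*w*y) dy = (3*w) dy, which multiplied by dx ∧ dz gives (-3*w) dx ∧ dy ∧ dz
  d(3*w*y) includes (∂/∂w)(3*w*y) dw = (3*y) dw, which multiplied by dx ∧ dz gives (3*y) dx ∧ dz ∧ dw
  d(w*z) includes (∂/∂w)(w*z) dw = (z) dw, which multiplied by dy ∧ dz gives (z) dy ∧ dz ∧ dw
  d(w*(2*x - y)) includes (∂/∂x)(w*(2*x - y)) dx = (2*w) dx, which multiplied by dy ∧ dw gives (2*w) dx ∧ dy ∧ dw
Collecting like 3-forms: d(omega) = (-3*w) dx ∧ dy ∧ dz + (3*y) dx ∧ dz ∧ dw + (z) dy ∧ dz ∧ dw + (2*w) dx ∧ dy ∧ dw.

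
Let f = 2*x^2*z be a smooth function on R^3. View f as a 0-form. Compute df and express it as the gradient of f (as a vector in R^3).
df = (4*x*z) dx + (0) dy + (2*x^2) dz; grad f = (4*x*z, 0, 2*x^2)

For a 0-form f, d f = (∂f/∂x) dx + (∂f/∂y) dy + (∂f/∂z) dz. The components of the vector representation are exactly the entries of grad f in Cartesian coordinates:
  ∂f/∂x = 4*x*z
  ∂f/∂y = 0
  ∂f/∂z = 2*x^2.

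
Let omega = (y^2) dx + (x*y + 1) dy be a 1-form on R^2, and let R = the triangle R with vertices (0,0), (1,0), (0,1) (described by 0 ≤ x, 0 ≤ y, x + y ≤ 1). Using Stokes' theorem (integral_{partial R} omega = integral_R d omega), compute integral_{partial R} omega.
integral_(partial R) omega = -1/6

Stokes: integral_partial_R omega = integral_R d omega with d omega = (∂Q/∂x - ∂P/∂y) dx ∧ dy.
  ∂Q/∂x = y
  ∂P/∂y = 2*y
  integrand = ∂Q/∂x - ∂P/∂y = -y.
Integrating over R: integral_0^1 integral_0^{1-x} (-y) dy dx = -1/6.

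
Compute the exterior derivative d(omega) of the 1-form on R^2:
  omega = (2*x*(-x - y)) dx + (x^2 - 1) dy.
d(omega) = (4*x) dx ∧ dy

For a 1-form omega = sum_i f_i dx_i, the exterior derivative is
  d(omega) = sum_{i < j} (∂f_j/∂x_i - ∂f_i/∂x_j) dx_i ∧ dx_j.
  coefficient of dx ∧ dy: ∂f_2/∂x - ∂f_1/∂y = ∂(x^2 - 1)/∂x - ∂(2*x*(-x - y))/∂y = 4*x
Assembling: d(omega) = (4*x) dx ∧ dy.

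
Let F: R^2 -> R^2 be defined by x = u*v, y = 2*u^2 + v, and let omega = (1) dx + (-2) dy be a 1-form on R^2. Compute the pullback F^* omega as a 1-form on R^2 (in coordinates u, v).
F^* omega = (-8*u + v) du + (u - 2) dv

Using F^*(f dg) = (f ∘ F) d(g ∘ F), substitute each coordinate x_i by F_i(u, v) in f_i, and replace dx_i by d F_i = (∂F_i/∂u) du + (∂F_i/∂v) dv.
  For the x component: f_1(F) = 1; d F_1 = (v) du + (u) dv
  For the y component: f_2(F) = -2; d F_2 = (4*u) du + (1) dv
Combining and collecting du, dv coefficients:
  coeff of du: -8*u + v
  coeff of dv: u - 2
F^* omega = (-8*u + v) du + (u - 2) dv.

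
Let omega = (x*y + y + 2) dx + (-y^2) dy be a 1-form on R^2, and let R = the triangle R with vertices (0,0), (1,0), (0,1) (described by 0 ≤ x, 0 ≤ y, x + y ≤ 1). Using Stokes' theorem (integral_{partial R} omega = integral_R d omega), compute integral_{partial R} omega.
integral_(partial R) omega = -2/3

Stokes: integral_partial_R omega = integral_R d omega with d omega = (∂Q/∂x - ∂P/∂y) dx ∧ dy.
  ∂Q/∂x = 0
  ∂P/∂y = x + 1
  integrand = ∂Q/∂x - ∂P/∂y = -x - 1.
Integrating over R: integral_0^1 integral_0^{1-x} (-x - 1) dy dx = -2/3.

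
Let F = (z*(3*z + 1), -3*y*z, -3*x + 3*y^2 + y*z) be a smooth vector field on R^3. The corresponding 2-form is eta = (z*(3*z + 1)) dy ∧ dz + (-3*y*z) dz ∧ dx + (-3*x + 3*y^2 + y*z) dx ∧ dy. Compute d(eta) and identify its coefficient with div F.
d(eta) = (y - 3*z) dx ∧ dy ∧ dz; div F = y - 3*z

For a 2-form in R^3 of the form above, applying d gives a 3-form with coefficient ∂P/∂x + ∂Q/∂y + ∂R/∂z:
  ∂P/∂x = 0
  ∂Q/∂y = -3*z
  ∂R/∂z = y
Sum = y - 3*z, which is exactly div F.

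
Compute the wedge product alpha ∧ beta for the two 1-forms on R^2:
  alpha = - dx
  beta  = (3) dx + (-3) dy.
alpha ∧ beta = (3) dx ∧ dy

Distribute the wedge, using dx_i ∧ dx_j = -dx_j ∧ dx_i and dx_i ∧ dx_i = 0. For each pair (i, j) with i < j, the coefficient of dx_i ∧ dx_j in alpha ∧ beta is (alpha_i * beta_j - alpha_j * beta_i). Collecting: alpha ∧ beta = (3) dx ∧ dy.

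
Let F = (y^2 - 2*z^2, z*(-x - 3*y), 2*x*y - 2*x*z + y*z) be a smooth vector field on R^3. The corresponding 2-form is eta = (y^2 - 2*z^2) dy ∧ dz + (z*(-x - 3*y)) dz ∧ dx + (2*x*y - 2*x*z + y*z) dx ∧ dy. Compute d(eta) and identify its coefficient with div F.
d(eta) = (-2*x + y - 3*z) dx ∧ dy ∧ dz; div F = -2*x + y - 3*z

For a 2-form in R^3 of the form above, applying d gives a 3-form with coefficient ∂P/∂x + ∂Q/∂y + ∂R/∂z:
  ∂P/∂x = 0
  ∂Q/∂y = -3*z
  ∂R/∂z = -2*x + y
Sum = -2*x + y - 3*z, which is exactly div F.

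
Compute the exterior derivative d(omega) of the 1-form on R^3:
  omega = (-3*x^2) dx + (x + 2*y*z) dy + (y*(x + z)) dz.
d(omega) = (1) dx ∧ dy + (y) dx ∧ dz + (x - 2*y + z) dy ∧ dz

For a 1-form omega = sum_i f_i dx_i, the exterior derivative is
  d(omega) = sum_{i < j} (∂f_j/∂x_i - ∂f_i/∂x_j) dx_i ∧ dx_j.
  coefficient of dx ∧ dy: ∂f_2/∂x - ∂f_1/∂y = ∂(x + 2*y*z)/∂x - ∂(-3*x^2)/∂y = 1
  coefficient of dx ∧ dz: ∂f_3/∂x - ∂f_1/∂z = ∂(y*(x + z))/∂x - ∂(-3*x^2)/∂z = y
  coefficient of dy ∧ dz: ∂f_3/∂y - ∂f_2/∂z = ∂(y*(x + z))/∂y - ∂(x + 2*y*z)/∂z = x - 2*y + z
Assembling: d(omega) = (1) dx ∧ dy + (y) dx ∧ dz + (x - 2*y + z) dy ∧ dz.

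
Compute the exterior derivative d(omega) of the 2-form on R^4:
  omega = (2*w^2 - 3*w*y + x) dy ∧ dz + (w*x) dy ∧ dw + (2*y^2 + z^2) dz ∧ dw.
d(omega) = (1) dx ∧ dy ∧ dz + (4*w + y) dy ∧ dz ∧ dw + (w) dx ∧ dy ∧ dw

For a 2-form omega = sum_{i<j} g_{ij} dx_i ∧ dx_j, the exterior derivative is
  d(omega) = sum_{i<j} d(g_{ij}) ∧ dx_i ∧ dx_j = sum_{i<j, k} (∂g_{ij}/∂x_k) dx_k ∧ dx_i ∧ dx_j.
Expand each term, using dx_k ∧ dx_i ∧ dx_j = sgn(permutation) dx_{(a)} ∧ dx_{(b)} ∧ dx_{(c)} with (a < b < c) sorted:
  d(2*w^2 - 3*w*y + x) includes (∂/∂x)(2*w^2 - 3*w*y + x) dx = (1) dx, which multiplied by dy ∧ dz gives (1) dx ∧ dy ∧ dz
  d(2*w^2 - 3*w*y + x) includes (∂/∂w)(2*w^2 - 3*w*y + x) dw = (4*w - 3*y) dw, which multiplied by dy ∧ dz gives (4*w - 3*y) dy ∧ dz ∧ dw
  d(w*x) includes (∂/∂x)(w*x) dx = (w) dx, which multiplied by dy ∧ dw gives (w) dx ∧ dy ∧ dw
  d(2*y^2 + z^2) includes (∂/∂y)(2*y^2 + z^2) dy = (4*y) dy, which multiplied by dz ∧ dw gives (4*y) dy ∧ dz ∧ dw
Collecting like 3-forms: d(omega) = (1) dx ∧ dy ∧ dz + (4*w + y) dy ∧ dz ∧ dw + (w) dx ∧ dy ∧ dw.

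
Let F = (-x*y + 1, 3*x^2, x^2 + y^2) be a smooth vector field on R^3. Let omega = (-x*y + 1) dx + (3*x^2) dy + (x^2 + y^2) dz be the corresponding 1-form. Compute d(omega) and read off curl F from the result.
d(omega) = (2*y) dy ∧ dz + (-2*x) dz ∧ dx + (7*x) dx ∧ dy; curl F = (2*y, -2*x, 7*x)

d omega = sum_{i<j} (∂f_j/∂x_i - ∂f_i/∂x_j) dx_i ∧ dx_j. Under the identification (dy ∧ dz, dz ∧ dx, dx ∧ dy) ↔ (e_x, e_y, e_z), the coefficients are exactly the components of curl F. Compute:
  ∂R/∂y - ∂Q/∂z = (2*y) - (0) = 2*y
  ∂P/∂z - ∂R/∂x = (0) - (2*x) = -2*x
  ∂Q/∂x - ∂P/∂y = (6*x) - (-x) = 7*x.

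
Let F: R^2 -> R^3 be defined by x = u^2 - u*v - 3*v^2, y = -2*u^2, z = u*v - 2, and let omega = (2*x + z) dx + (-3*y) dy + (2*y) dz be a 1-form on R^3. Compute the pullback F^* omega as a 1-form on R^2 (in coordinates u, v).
F^* omega = (-20*u^3 - 8*u^2*v - 11*u*v^2 - 4*u + 6*v^3 + 2*v) du + (-6*u^3 - 11*u^2*v + 12*u*v^2 + 2*u + 36*v^3 + 12*v) dv

Using F^*(f dg) = (f ∘ F) d(g ∘ F), substitute each coordinate x_i by F_i(u, v) in f_i, and replace dx_i by d F_i = (∂F_i/∂u) du + (∂F_i/∂v) dv.
  For the x component: f_1(F) = 2*u^2 - u*v - 6*v^2 - 2; d F_1 = (2*u - v) du + (-u - 6*v) dv
  For the y component: f_2(F) = 6*u^2; d F_2 = (-4*u) du + (0) dv
  For the z component: f_3(F) = -4*u^2; d F_3 = (v) du + (u) dv
Combining and collecting du, dv coefficients:
  coeff of du: -20*u^3 - 8*u^2*v - 11*u*v^2 - 4*u + 6*v^3 + 2*v
  coeff of dv: -6*u^3 - 11*u^2*v + 12*u*v^2 + 2*u + 36*v^3 + 12*v
F^* omega = (-20*u^3 - 8*u^2*v - 11*u*v^2 - 4*u + 6*v^3 + 2*v) du + (-6*u^3 - 11*u^2*v + 12*u*v^2 + 2*u + 36*v^3 + 12*v) dv.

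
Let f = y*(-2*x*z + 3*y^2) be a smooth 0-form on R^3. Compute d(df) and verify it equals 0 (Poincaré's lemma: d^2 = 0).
d(df) = 0

Step 1: df = sum_i (∂f/∂x_i) dx_i = (-2*y*z) dx + (-2*x*z + 9*y^2) dy + (-2*x*y) dz.
Step 2: Apply d again. Using the 1-form formula, the coefficient of dx ∧ dy in d(df) is ∂^2 f/∂x ∂y - ∂^2 f/∂y ∂x = (-2*z) - (-2*z) = 0 (equality of mixed partials for smooth f).
Similarly for dx ∧ dz and dy ∧ dz — all coefficients vanish. So d(df) = 0.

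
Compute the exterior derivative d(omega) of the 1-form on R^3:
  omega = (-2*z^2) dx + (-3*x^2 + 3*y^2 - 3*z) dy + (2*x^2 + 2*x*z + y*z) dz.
d(omega) = (-6*x) dx ∧ dy + (4*x + 6*z) dx ∧ dz + (z + 3) dy ∧ dz

For a 1-form omega = sum_i f_i dx_i, the exterior derivative is
  d(omega) = sum_{i < j} (∂f_j/∂x_i - ∂f_i/∂x_j) dx_i ∧ dx_j.
  coefficient of dx ∧ dy: ∂f_2/∂x - ∂f_1/∂y = ∂(-3*x^2 + 3*y^2 - 3*z)/∂x - ∂(-2*z^2)/∂y = -6*x
  coefficient of dx ∧ dz: ∂f_3/∂x - ∂f_1/∂z = ∂(2*x^2 + 2*x*z + y*z)/∂x - ∂(-2*z^2)/∂z = 4*x + 6*z
  coefficient of dy ∧ dz: ∂f_3/∂y - ∂f_2/∂z = ∂(2*x^2 + 2*x*z + y*z)/∂y - ∂(-3*x^2 + 3*y^2 - 3*z)/∂z = z + 3
Assembling: d(omega) = (-6*x) dx ∧ dy + (4*x + 6*z) dx ∧ dz + (z + 3) dy ∧ dz.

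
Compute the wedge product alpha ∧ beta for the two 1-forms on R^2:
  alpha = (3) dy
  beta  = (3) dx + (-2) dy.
alpha ∧ beta = (-9) dx ∧ dy

Distribute the wedge, using dx_i ∧ dx_j = -dx_j ∧ dx_i and dx_i ∧ dx_i = 0. For each pair (i, j) with i < j, the coefficient of dx_i ∧ dx_j in alpha ∧ beta is (alpha_i * beta_j - alpha_j * beta_i). Collecting: alpha ∧ beta = (-9) dx ∧ dy.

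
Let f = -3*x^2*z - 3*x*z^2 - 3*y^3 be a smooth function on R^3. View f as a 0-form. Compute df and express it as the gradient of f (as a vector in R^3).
df = (3*z*(-2*x - z)) dx + (-9*y^2) dy + (3*x*(-x - 2*z)) dz; grad f = (3*z*(-2*x - z), -9*y^2, 3*x*(-x - 2*z))

For a 0-form f, d f = (∂f/∂x) dx + (∂f/∂y) dy + (∂f/∂z) dz. The components of the vector representation are exactly the entries of grad f in Cartesian coordinates:
  ∂f/∂x = 3*z*(-2*x - z)
  ∂f/∂y = -9*y^2
  ∂f/∂z = 3*x*(-x - 2*z).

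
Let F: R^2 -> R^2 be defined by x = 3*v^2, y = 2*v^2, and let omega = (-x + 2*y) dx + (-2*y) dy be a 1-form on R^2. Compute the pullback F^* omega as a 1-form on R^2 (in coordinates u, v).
F^* omega = (-10*v^3) dv

Using F^*(f dg) = (f ∘ F) d(g ∘ F), substitute each coordinate x_i by F_i(u, v) in f_i, and replace dx_i by d F_i = (∂F_i/∂u) du + (∂F_i/∂v) dv.
  For the x component: f_1(F) = v^2; d F_1 = (0) du + (6*v) dv
  For the y component: f_2(F) = -4*v^2; d F_2 = (0) du + (4*v) dv
Combining and collecting du, dv coefficients:
  coeff of du: 0
  coeff of dv: -10*v^3
F^* omega = (-10*v^3) dv.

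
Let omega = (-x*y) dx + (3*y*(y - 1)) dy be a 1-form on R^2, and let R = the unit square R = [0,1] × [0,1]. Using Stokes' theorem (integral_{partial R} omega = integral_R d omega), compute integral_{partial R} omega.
integral_(partial R) omega = 1/2

Stokes: integral_partial_R omega = integral_R d omega with d omega = (∂Q/∂x - ∂P/∂y) dx ∧ dy.
  ∂Q/∂x = 0
  ∂P/∂y = -x
  integrand = ∂Q/∂x - ∂P/∂y = x.
Integrating over R: integral_0^1 integral_0^1 (x) dx dy = 1/2.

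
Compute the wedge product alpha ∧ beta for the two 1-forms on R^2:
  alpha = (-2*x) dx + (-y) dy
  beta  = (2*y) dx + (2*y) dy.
alpha ∧ beta = (2*y*(-2*x + y)) dx ∧ dy

Distribute the wedge, using dx_i ∧ dx_j = -dx_j ∧ dx_i and dx_i ∧ dx_i = 0. For each pair (i, j) with i < j, the coefficient of dx_i ∧ dx_j in alpha ∧ beta is (alpha_i * beta_j - alpha_j * beta_i). Collecting: alpha ∧ beta = (2*y*(-2*x + y)) dx ∧ dy.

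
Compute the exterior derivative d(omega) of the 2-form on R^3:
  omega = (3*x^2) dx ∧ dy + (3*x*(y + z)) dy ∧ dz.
d(omega) = (3*y + 3*z) dx ∧ dy ∧ dz

For a 2-form omega = sum_{i<j} g_{ij} dx_i ∧ dx_j, the exterior derivative is
  d(omega) = sum_{i<j} d(g_{ij}) ∧ dx_i ∧ dx_j = sum_{i<j, k} (∂g_{ij}/∂x_k) dx_k ∧ dx_i ∧ dx_j.
Expand each term, using dx_k ∧ dx_i ∧ dx_j = sgn(permutation) dx_{(a)} ∧ dx_{(b)} ∧ dx_{(c)} with (a < b < c) sorted:
  d(3*x*(y + z)) includes (∂/∂x)(3*x*(y + z)) dx = (3*y + 3*z) dx, which multiplied by dy ∧ dz gives (3*y + 3*z) dx ∧ dy ∧ dz
Collecting like 3-forms: d(omega) = (3*y + 3*z) dx ∧ dy ∧ dz.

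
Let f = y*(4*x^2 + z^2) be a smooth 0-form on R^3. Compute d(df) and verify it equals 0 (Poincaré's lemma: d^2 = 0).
d(df) = 0

Step 1: df = sum_i (∂f/∂x_i) dx_i = (8*x*y) dx + (4*x^2 + z^2) dy + (2*y*z) dz.
Step 2: Apply d again. Using the 1-form formula, the coefficient of dx ∧ dy in d(df) is ∂^2 f/∂x ∂y - ∂^2 f/∂y ∂x = (8*x) - (8*x) = 0 (equality of mixed partials for smooth f).
Similarly for dx ∧ dz and dy ∧ dz — all coefficients vanish. So d(df) = 0.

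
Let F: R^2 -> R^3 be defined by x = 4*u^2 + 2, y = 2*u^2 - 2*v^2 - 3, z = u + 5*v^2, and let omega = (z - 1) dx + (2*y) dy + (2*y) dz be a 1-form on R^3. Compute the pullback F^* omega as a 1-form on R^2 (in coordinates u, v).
F^* omega = (16*u^3 + 12*u^2 + 24*u*v^2 - 32*u - 4*v^2 - 6) du + (12*v*(2*u^2 - 2*v^2 - 3)) dv

Using F^*(f dg) = (f ∘ F) d(g ∘ F), substitute each coordinate x_i by F_i(u, v) in f_i, and replace dx_i by d F_i = (∂F_i/∂u) du + (∂F_i/∂v) dv.
  For the x component: f_1(F) = u + 5*v^2 - 1; d F_1 = (8*u) du + (0) dv
  For the y component: f_2(F) = 4*u^2 - 4*v^2 - 6; d F_2 = (4*u) du + (-4*v) dv
  For the z component: f_3(F) = 4*u^2 - 4*v^2 - 6; d F_3 = (1) du + (10*v) dv
Combining and collecting du, dv coefficients:
  coeff of du: 16*u^3 + 12*u^2 + 24*u*v^2 - 32*u - 4*v^2 - 6
  coeff of dv: 12*v*(2*u^2 - 2*v^2 - 3)
F^* omega = (16*u^3 + 12*u^2 + 24*u*v^2 - 32*u - 4*v^2 - 6) du + (12*v*(2*u^2 - 2*v^2 - 3)) dv.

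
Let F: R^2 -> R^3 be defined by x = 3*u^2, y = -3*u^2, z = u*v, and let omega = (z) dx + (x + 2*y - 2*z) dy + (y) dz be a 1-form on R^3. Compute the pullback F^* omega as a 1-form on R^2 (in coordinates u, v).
F^* omega = (u^2*(18*u + 15*v)) du + (-3*u^3) dv

Using F^*(f dg) = (f ∘ F) d(g ∘ F), substitute each coordinate x_i by F_i(u, v) in f_i, and replace dx_i by d F_i = (∂F_i/∂u) du + (∂F_i/∂v) dv.
  For the x component: f_1(F) = u*v; d F_1 = (6*u) du + (0) dv
  For the y component: f_2(F) = u*(-3*u - 2*v); d F_2 = (-6*u) du + (0) dv
  For the z component: f_3(F) = -3*u^2; d F_3 = (v) du + (u) dv
Combining and collecting du, dv coefficients:
  coeff of du: u^2*(18*u + 15*v)
  coeff of dv: -3*u^3
F^* omega = (u^2*(18*u + 15*v)) du + (-3*u^3) dv.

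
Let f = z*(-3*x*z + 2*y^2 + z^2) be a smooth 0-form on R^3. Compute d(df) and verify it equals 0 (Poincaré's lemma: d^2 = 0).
d(df) = 0

Step 1: df = sum_i (∂f/∂x_i) dx_i = (-3*z^2) dx + (4*y*z) dy + (-6*x*z + 2*y^2 + 3*z^2) dz.
Step 2: Apply d again. Using the 1-form formula, the coefficient of dx ∧ dy in d(df) is ∂^2 f/∂x ∂y - ∂^2 f/∂y ∂x = (0) - (0) = 0 (equality of mixed partials for smooth f).
Similarly for dx ∧ dz and dy ∧ dz — all coefficients vanish. So d(df) = 0.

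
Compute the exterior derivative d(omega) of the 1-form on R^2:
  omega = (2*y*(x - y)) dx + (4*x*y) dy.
d(omega) = (-2*x + 8*y) dx ∧ dy

For a 1-form omega = sum_i f_i dx_i, the exterior derivative is
  d(omega) = sum_{i < j} (∂f_j/∂x_i - ∂f_i/∂x_j) dx_i ∧ dx_j.
  coefficient of dx ∧ dy: ∂f_2/∂x - ∂f_1/∂y = ∂(4*x*y)/∂x - ∂(2*y*(x - y))/∂y = -2*x + 8*y
Assembling: d(omega) = (-2*x + 8*y) dx ∧ dy.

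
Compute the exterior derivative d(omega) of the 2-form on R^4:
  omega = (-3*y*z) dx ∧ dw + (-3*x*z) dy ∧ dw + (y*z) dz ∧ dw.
d(omega) = (3*y) dx ∧ dz ∧ dw + (3*x + z) dy ∧ dz ∧ dw

For a 2-form omega = sum_{i<j} g_{ij} dx_i ∧ dx_j, the exterior derivative is
  d(omega) = sum_{i<j} d(g_{ij}) ∧ dx_i ∧ dx_j = sum_{i<j, k} (∂g_{ij}/∂x_k) dx_k ∧ dx_i ∧ dx_j.
Expand each term, using dx_k ∧ dx_i ∧ dx_j = sgn(permutation) dx_{(a)} ∧ dx_{(b)} ∧ dx_{(c)} with (a < b < c) sorted:
  d(-3*y*z) includes (∂/∂y)(-3*y*z) dy = (-3*z) dy, which multiplied by dx ∧ dw gives (3*z) dx ∧ dy ∧ dw
  d(-3*y*z) includes (∂/∂z)(-3*y*z) dz = (-3*y) dz, which multiplied by dx ∧ dw gives (3*y) dx ∧ dz ∧ dw
  d(-3*x*z) includes (∂/∂x)(-3*x*z) dx = (-3*z) dx, which multiplied by dy ∧ dw gives (-3*z) dx ∧ dy ∧ dw
  d(-3*x*z) includes (∂/∂z)(-3*x*z) dz = (-3*x) dz, which multiplied by dy ∧ dw gives (3*x) dy ∧ dz ∧ dw
  d(y*z) includes (∂/∂y)(y*z) dy = (z) dy, which multiplied by dz ∧ dw gives (z) dy ∧ dz ∧ dw
Collecting like 3-forms: d(omega) = (3*y) dx ∧ dz ∧ dw + (3*x + z) dy ∧ dz ∧ dw.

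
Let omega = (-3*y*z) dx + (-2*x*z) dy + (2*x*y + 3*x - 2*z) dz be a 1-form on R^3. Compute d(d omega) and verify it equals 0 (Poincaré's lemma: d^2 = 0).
d(d omega) = 0

Step 1: d omega = sum_{i<j} (∂f_j/∂x_i - ∂f_i/∂x_j) dx_i ∧ dx_j:
  coeff of dx ∧ dy: z
  coeff of dx ∧ dz: 5*y + 3
  coeff of dy ∧ dz: 4*x
Step 2: Apply d again to each 2-form coefficient. The only possible 3-form in R^3 is dx ∧ dy ∧ dz, with coefficient
  ∂(coeff of dy∧dz)/∂x - ∂(coeff of dx∧dz)/∂y + ∂(coeff of dx∧dy)/∂z
  = ∂/∂x (4*x) - ∂/∂y (5*y + 3) + ∂/∂z (z).
Each of these terms simplifies to sums of mixed partials that cancel in pairs. The result is 0 (by equality of mixed partials for smooth functions — Schwarz / Clairaut).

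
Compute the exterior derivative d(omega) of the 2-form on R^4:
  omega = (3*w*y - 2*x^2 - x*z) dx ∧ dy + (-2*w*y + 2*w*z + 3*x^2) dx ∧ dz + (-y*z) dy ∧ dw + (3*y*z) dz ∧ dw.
d(omega) = (2*w - x) dx ∧ dy ∧ dz + (3*y) dx ∧ dy ∧ dw + (-2*y + 2*z) dx ∧ dz ∧ dw + (y + 3*z) dy ∧ dz ∧ dw

For a 2-form omega = sum_{i<j} g_{ij} dx_i ∧ dx_j, the exterior derivative is
  d(omega) = sum_{i<j} d(g_{ij}) ∧ dx_i ∧ dx_j = sum_{i<j, k} (∂g_{ij}/∂x_k) dx_k ∧ dx_i ∧ dx_j.
Expand each term, using dx_k ∧ dx_i ∧ dx_j = sgn(permutation) dx_{(a)} ∧ dx_{(b)} ∧ dx_{(c)} with (a < b < c) sorted:
  d(3*w*y - 2*x^2 - x*z) includes (∂/∂z)(3*w*y - 2*x^2 - x*z) dz = (-x) dz, which multiplied by dx ∧ dy gives (-x) dx ∧ dy ∧ dz
  d(3*w*y - 2*x^2 - x*z) includes (∂/∂w)(3*w*y - 2*x^2 - x*z) dw = (3*y) dw, which multiplied by dx ∧ dy gives (3*y) dx ∧ dy ∧ dw
  d(-2*w*y + 2*w*z + 3*x^2) includes (∂/∂y)(-2*w*y + 2*w*z + 3*x^2) dy = (-2*w) dy, which multiplied by dx ∧ dz gives (2*w) dx ∧ dy ∧ dz
  d(-2*w*y + 2*w*z + 3*x^2) includes (∂/∂w)(-2*w*y + 2*w*z + 3*x^2) dw = (-2*y + 2*z) dw, which multiplied by dx ∧ dz gives (-2*y + 2*z) dx ∧ dz ∧ dw
  d(-y*z) includes (∂/∂z)(-y*z) dz = (-y) dz, which multiplied by dy ∧ dw gives (y) dy ∧ dz ∧ dw
  d(3*y*z) includes (∂/∂y)(3*y*z) dy = (3*z) dy, which multiplied by dz ∧ dw gives (3*z) dy ∧ dz ∧ dw
Collecting like 3-forms: d(omega) = (2*w - x) dx ∧ dy ∧ dz + (3*y) dx ∧ dy ∧ dw + (-2*y + 2*z) dx ∧ dz ∧ dw + (y + 3*z) dy ∧ dz ∧ dw.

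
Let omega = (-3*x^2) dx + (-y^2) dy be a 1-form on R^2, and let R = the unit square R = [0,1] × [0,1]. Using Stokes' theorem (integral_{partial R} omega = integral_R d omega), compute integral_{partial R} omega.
integral_(partial R) omega = 0

Stokes: integral_partial_R omega = integral_R d omega with d omega = (∂Q/∂x - ∂P/∂y) dx ∧ dy.
  ∂Q/∂x = 0
  ∂P/∂y = 0
  integrand = ∂Q/∂x - ∂P/∂y = 0.
Integrating over R: integral_0^1 integral_0^1 (0) dx dy = 0.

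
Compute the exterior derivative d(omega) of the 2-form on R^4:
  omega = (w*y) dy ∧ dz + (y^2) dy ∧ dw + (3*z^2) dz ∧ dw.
d(omega) = (y) dy ∧ dz ∧ dw

For a 2-form omega = sum_{i<j} g_{ij} dx_i ∧ dx_j, the exterior derivative is
  d(omega) = sum_{i<j} d(g_{ij}) ∧ dx_i ∧ dx_j = sum_{i<j, k} (∂g_{ij}/∂x_k) dx_k ∧ dx_i ∧ dx_j.
Expand each term, using dx_k ∧ dx_i ∧ dx_j = sgn(permutation) dx_{(a)} ∧ dx_{(b)} ∧ dx_{(c)} with (a < b < c) sorted:
  d(w*y) includes (∂/∂w)(w*y) dw = (y) dw, which multiplied by dy ∧ dz gives (y) dy ∧ dz ∧ dw
Collecting like 3-forms: d(omega) = (y) dy ∧ dz ∧ dw.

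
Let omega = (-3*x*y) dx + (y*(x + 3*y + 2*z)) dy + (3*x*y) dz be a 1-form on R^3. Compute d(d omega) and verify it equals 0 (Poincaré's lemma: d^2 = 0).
d(d omega) = 0

Step 1: d omega = sum_{i<j} (∂f_j/∂x_i - ∂f_i/∂x_j) dx_i ∧ dx_j:
  coeff of dx ∧ dy: 3*x + y
  coeff of dx ∧ dz: 3*y
  coeff of dy ∧ dz: 3*x - 2*y
Step 2: Apply d again to each 2-form coefficient. The only possible 3-form in R^3 is dx ∧ dy ∧ dz, with coefficient
  ∂(coeff of dy∧dz)/∂x - ∂(coeff of dx∧dz)/∂y + ∂(coeff of dx∧dy)/∂z
  = ∂/∂x (3*x - 2*y) - ∂/∂y (3*y) + ∂/∂z (3*x + y).
Each of these terms simplifies to sums of mixed partials that cancel in pairs. The result is 0 (by equality of mixed partials for smooth functions — Schwarz / Clairaut).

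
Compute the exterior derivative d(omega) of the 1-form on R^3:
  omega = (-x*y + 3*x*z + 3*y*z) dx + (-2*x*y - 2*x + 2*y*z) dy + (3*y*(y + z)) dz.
d(omega) = (x - 2*y - 3*z - 2) dx ∧ dy + (-3*x - 3*y) dx ∧ dz + (4*y + 3*z) dy ∧ dz

For a 1-form omega = sum_i f_i dx_i, the exterior derivative is
  d(omega) = sum_{i < j} (∂f_j/∂x_i - ∂f_i/∂x_j) dx_i ∧ dx_j.
  coefficient of dx ∧ dy: ∂f_2/∂x - ∂f_1/∂y = ∂(-2*x*y - 2*x + 2*y*z)/∂x - ∂(-x*y + 3*x*z + 3*y*z)/∂y = x - 2*y - 3*z - 2
  coefficient of dx ∧ dz: ∂f_3/∂x - ∂f_1/∂z = ∂(3*y*(y + z))/∂x - ∂(-x*y + 3*x*z + 3*y*z)/∂z = -3*x - 3*y
  coefficient of dy ∧ dz: ∂f_3/∂y - ∂f_2/∂z = ∂(3*y*(y + z))/∂y - ∂(-2*x*y - 2*x + 2*y*z)/∂z = 4*y + 3*z
Assembling: d(omega) = (x - 2*y - 3*z - 2) dx ∧ dy + (-3*x - 3*y) dx ∧ dz + (4*y + 3*z) dy ∧ dz.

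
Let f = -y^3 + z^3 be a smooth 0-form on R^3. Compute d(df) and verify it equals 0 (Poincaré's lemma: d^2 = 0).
d(df) = 0

Step 1: df = sum_i (∂f/∂x_i) dx_i = (0) dx + (-3*y^2) dy + (3*z^2) dz.
Step 2: Apply d again. Using the 1-form formula, the coefficient of dx ∧ dy in d(df) is ∂^2 f/∂x ∂y - ∂^2 f/∂y ∂x = (0) - (0) = 0 (equality of mixed partials for smooth f).
Similarly for dx ∧ dz and dy ∧ dz — all coefficients vanish. So d(df) = 0.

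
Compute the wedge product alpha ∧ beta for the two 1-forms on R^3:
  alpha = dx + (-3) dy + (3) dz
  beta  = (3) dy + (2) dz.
alpha ∧ beta = (3) dx ∧ dy + (2) dx ∧ dz + (-15) dy ∧ dz

Distribute the wedge, using dx_i ∧ dx_j = -dx_j ∧ dx_i and dx_i ∧ dx_i = 0. For each pair (i, j) with i < j, the coefficient of dx_i ∧ dx_j in alpha ∧ beta is (alpha_i * beta_j - alpha_j * beta_i). Collecting: alpha ∧ beta = (3) dx ∧ dy + (2) dx ∧ dz + (-15) dy ∧ dz.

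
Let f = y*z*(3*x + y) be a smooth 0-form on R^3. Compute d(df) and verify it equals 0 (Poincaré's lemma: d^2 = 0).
d(df) = 0

Step 1: df = sum_i (∂f/∂x_i) dx_i = (3*y*z) dx + (z*(3*x + 2*y)) dy + (y*(3*x + y)) dz.
Step 2: Apply d again. Using the 1-form formula, the coefficient of dx ∧ dy in d(df) is ∂^2 f/∂x ∂y - ∂^2 f/∂y ∂x = (3*z) - (3*z) = 0 (equality of mixed partials for smooth f).
Similarly for dx ∧ dz and dy ∧ dz — all coefficients vanish. So d(df) = 0.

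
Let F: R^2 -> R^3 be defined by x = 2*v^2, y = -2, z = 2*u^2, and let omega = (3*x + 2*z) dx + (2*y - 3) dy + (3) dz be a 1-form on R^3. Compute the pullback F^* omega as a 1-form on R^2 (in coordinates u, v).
F^* omega = (12*u) du + (16*u^2*v + 24*v^3) dv

Using F^*(f dg) = (f ∘ F) d(g ∘ F), substitute each coordinate x_i by F_i(u, v) in f_i, and replace dx_i by d F_i = (∂F_i/∂u) du + (∂F_i/∂v) dv.
  For the x component: f_1(F) = 4*u^2 + 6*v^2; d F_1 = (0) du + (4*v) dv
  For the y component: f_2(F) = -7; d F_2 = (0) du + (0) dv
  For the z component: f_3(F) = 3; d F_3 = (4*u) du + (0) dv
Combining and collecting du, dv coefficients:
  coeff of du: 12*u
  coeff of dv: 16*u^2*v + 24*v^3
F^* omega = (12*u) du + (16*u^2*v + 24*v^3) dv.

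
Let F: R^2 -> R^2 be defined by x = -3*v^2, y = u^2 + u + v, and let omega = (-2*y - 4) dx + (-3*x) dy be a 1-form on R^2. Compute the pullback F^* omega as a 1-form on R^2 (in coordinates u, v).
F^* omega = (v^2*(18*u + 9)) du + (3*v*(4*u^2 + 4*u + 7*v + 8)) dv

Using F^*(f dg) = (f ∘ F) d(g ∘ F), substitute each coordinate x_i by F_i(u, v) in f_i, and replace dx_i by d F_i = (∂F_i/∂u) du + (∂F_i/∂v) dv.
  For the x component: f_1(F) = -2*u^2 - 2*u - 2*v - 4; d F_1 = (0) du + (-6*v) dv
  For the y component: f_2(F) = 9*v^2; d F_2 = (2*u + 1) du + (1) dv
Combining and collecting du, dv coefficients:
  coeff of du: v^2*(18*u + 9)
  coeff of dv: 3*v*(4*u^2 + 4*u + 7*v + 8)
F^* omega = (v^2*(18*u + 9)) du + (3*v*(4*u^2 + 4*u + 7*v + 8)) dv.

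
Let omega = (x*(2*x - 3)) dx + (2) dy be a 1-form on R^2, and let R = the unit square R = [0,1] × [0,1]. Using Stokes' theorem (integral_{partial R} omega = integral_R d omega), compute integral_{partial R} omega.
integral_(partial R) omega = 0

Stokes: integral_partial_R omega = integral_R d omega with d omega = (∂Q/∂x - ∂P/∂y) dx ∧ dy.
  ∂Q/∂x = 0
  ∂P/∂y = 0
  integrand = ∂Q/∂x - ∂P/∂y = 0.
Integrating over R: integral_0^1 integral_0^1 (0) dx dy = 0.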